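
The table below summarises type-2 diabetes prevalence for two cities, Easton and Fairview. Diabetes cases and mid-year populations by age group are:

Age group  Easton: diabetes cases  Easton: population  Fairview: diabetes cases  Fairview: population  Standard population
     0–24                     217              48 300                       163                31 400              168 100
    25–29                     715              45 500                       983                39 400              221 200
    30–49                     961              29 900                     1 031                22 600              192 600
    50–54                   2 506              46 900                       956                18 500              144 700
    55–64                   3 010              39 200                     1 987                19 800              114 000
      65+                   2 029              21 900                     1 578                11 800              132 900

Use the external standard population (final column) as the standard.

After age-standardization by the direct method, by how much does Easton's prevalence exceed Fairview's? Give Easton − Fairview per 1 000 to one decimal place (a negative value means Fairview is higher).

-13.0

Age-specific rates per 1 000 for Easton: 4.493, 15.714, 32.140, 53.433, 76.786, 92.648.
For Fairview: 5.191, 24.949, 45.619, 51.676, 100.354, 133.729.
Standard total = 973 500; weights = 0.1727, 0.2272, 0.1978, 0.1486, 0.1171, 0.1365.
Easton: 0.1727×4.493 + 0.2272×15.714 + 0.1978×32.140 + 0.1486×53.433 + 0.1171×76.786 + 0.1365×92.648 = 40.2874 per 1 000.
Fairview: 0.1727×5.191 + 0.2272×24.949 + 0.1978×45.619 + 0.1486×51.676 + 0.1171×100.354 + 0.1365×133.729 = 53.2800 per 1 000.
Difference = 40.2874 − 53.2800 = -12.9926.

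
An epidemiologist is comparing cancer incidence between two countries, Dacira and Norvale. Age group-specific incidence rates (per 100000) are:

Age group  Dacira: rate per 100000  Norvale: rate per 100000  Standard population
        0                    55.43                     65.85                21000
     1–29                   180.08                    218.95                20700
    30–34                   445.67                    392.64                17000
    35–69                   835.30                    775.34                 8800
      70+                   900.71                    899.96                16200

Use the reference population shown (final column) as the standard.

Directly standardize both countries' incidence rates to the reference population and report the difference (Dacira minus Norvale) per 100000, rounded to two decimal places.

4.99

Standard total = 83700; weights = 0.2509, 0.2473, 0.2031, 0.1051, 0.1935.
Dacira: 0.2509×55.43 + 0.2473×180.08 + 0.2031×445.67 + 0.1051×835.30 + 0.1935×900.71 = 411.1137 per 100000.
Norvale: 0.2509×65.85 + 0.2473×218.95 + 0.2031×392.64 + 0.1051×775.34 + 0.1935×899.96 = 406.1211 per 100000.
Difference = 411.1137 − 406.1211 = 4.9926.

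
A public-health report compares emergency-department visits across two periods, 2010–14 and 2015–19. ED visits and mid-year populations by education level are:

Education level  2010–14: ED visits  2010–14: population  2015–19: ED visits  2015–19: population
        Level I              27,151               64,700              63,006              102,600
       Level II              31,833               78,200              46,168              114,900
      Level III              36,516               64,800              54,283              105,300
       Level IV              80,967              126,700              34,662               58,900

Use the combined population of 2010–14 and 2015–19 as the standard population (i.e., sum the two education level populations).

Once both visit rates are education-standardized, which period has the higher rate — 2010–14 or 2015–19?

Education-specific rates per 1,000 for 2010–14: 419.645, 407.072, 563.519, 639.045.
For 2015–19: 614.094, 401.810, 515.508, 588.489.
Combined standard total = 716,100; weights = 0.2336, 0.2697, 0.2375, 0.2592.
2010–14: 0.2336×419.645 + 0.2697×407.072 + 0.2375×563.519 + 0.2592×639.045 = 507.2941 per 1,000.
2015–19: 0.2336×614.094 + 0.2697×401.810 + 0.2375×515.508 + 0.2592×588.489 = 526.7964 per 1,000.
The crude rates (527.71 vs 519.04) would put 2010–14 higher, but that reflects its education composition; once standardized to a common education structure, 2015–19 has the higher underlying rate.

2015–19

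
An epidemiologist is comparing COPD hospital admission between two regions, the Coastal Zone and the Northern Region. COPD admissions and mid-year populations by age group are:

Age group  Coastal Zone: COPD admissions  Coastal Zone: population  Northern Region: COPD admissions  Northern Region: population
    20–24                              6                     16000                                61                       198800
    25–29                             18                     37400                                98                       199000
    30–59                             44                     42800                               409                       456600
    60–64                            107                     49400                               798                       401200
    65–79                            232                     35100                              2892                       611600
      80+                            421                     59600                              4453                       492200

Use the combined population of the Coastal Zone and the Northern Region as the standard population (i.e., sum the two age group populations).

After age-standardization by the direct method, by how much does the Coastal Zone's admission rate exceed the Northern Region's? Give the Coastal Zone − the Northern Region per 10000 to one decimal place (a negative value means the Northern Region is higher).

1.1

Age-specific rates per 10000 for the Coastal Zone: 3.75, 4.81, 10.28, 21.66, 66.10, 70.64.
For the Northern Region: 3.07, 4.92, 8.96, 19.89, 47.29, 90.47.
Combined standard total = 2599700; weights = 0.0826, 0.0909, 0.1921, 0.1733, 0.2488, 0.2123.
The Coastal Zone: 0.0826×3.75 + 0.0909×4.81 + 0.1921×10.28 + 0.1733×21.66 + 0.2488×66.10 + 0.2123×70.64 = 37.9120 per 10000.
The Northern Region: 0.0826×3.07 + 0.0909×4.92 + 0.1921×8.96 + 0.1733×19.89 + 0.2488×47.29 + 0.2123×90.47 = 36.8354 per 10000.
Difference = 37.9120 − 36.8354 = 1.0766.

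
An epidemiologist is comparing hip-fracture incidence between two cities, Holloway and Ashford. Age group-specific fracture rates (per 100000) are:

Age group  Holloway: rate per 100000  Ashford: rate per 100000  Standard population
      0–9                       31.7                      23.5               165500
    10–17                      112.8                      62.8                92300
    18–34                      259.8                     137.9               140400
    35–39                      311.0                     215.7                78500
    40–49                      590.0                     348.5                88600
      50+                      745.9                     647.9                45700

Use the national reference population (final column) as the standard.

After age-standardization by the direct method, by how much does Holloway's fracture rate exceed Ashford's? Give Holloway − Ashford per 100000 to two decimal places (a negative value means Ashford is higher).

92.38

Standard total = 611000; weights = 0.2709, 0.1511, 0.2298, 0.1285, 0.1450, 0.0748.
Holloway: 0.2709×31.7 + 0.1511×112.8 + 0.2298×259.8 + 0.1285×311.0 + 0.1450×590.0 + 0.0748×745.9 = 266.6266 per 100000.
Ashford: 0.2709×23.5 + 0.1511×62.8 + 0.2298×137.9 + 0.1285×215.7 + 0.1450×348.5 + 0.0748×647.9 = 174.2478 per 100000.
Difference = 266.6266 − 174.2478 = 92.3787.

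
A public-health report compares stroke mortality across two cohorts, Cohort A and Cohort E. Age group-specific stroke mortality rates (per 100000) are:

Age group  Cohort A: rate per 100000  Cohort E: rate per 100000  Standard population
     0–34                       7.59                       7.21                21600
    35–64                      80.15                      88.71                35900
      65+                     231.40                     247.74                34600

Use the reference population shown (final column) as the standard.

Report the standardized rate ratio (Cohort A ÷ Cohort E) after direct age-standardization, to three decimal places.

0.927

Standard total = 92100; weights = 0.2345, 0.3898, 0.3757.
Cohort A: 0.2345×7.59 + 0.3898×80.15 + 0.3757×231.40 = 119.9541 per 100000.
Cohort E: 0.2345×7.21 + 0.3898×88.71 + 0.3757×247.74 = 129.3402 per 100000.
Ratio = 119.9541 ÷ 129.3402 = 0.92743.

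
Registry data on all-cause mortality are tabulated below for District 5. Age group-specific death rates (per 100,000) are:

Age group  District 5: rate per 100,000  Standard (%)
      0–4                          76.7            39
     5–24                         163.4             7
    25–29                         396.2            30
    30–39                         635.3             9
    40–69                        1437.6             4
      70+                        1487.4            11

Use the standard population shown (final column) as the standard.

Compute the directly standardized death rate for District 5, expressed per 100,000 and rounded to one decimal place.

438.5

Standard weights: 0.39, 0.07, 0.30, 0.09, 0.04, 0.11.
Standardized rate: 0.3900×76.7 + 0.0700×163.4 + 0.3000×396.2 + 0.0900×635.3 + 0.0400×1437.6 + 0.1100×1487.4 = 438.5060 per 100,000.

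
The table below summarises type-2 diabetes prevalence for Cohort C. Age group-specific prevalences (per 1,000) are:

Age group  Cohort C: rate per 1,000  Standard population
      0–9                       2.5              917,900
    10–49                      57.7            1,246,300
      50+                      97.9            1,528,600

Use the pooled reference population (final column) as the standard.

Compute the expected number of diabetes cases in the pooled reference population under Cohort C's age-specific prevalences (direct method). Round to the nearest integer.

Expected diabetes cases = Σ (standard pop × age-specific rate ÷ 1,000)
= 917,900×2.5/1,000 + 1,246,300×57.7/1,000 + 1,528,600×97.9/1,000
= 2294.75 + 71911.51 + 149649.94 = 223856.20.

223856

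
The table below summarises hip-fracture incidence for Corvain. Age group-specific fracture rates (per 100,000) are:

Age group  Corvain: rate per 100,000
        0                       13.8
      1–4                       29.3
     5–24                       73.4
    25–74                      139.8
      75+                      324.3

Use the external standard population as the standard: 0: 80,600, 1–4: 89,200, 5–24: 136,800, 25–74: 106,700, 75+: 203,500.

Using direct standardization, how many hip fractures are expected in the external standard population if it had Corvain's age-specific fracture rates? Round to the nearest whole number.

Expected hip fractures = Σ (standard pop × age-specific rate ÷ 100,000)
= 80,600×13.8/100,000 + 89,200×29.3/100,000 + 136,800×73.4/100,000 + 106,700×139.8/100,000 + 203,500×324.3/100,000
= 11.12 + 26.14 + 100.41 + 149.17 + 659.95 = 946.79.

947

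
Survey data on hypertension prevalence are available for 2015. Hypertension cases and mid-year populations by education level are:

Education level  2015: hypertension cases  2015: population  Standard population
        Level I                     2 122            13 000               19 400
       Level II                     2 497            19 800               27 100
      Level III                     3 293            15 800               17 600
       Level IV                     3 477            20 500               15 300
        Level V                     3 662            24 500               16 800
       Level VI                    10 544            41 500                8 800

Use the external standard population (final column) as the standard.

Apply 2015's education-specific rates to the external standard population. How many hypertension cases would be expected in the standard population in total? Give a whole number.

17594

Education-specific rates per 1 000 for 2015: 163.231, 126.111, 208.418, 169.610, 149.469, 254.072.
Expected hypertension cases = Σ (standard pop × education-specific rate ÷ 1 000)
= 19 400×163.231/1 000 + 27 100×126.111/1 000 + 17 600×208.418/1 000 + 15 300×169.610/1 000 + 16 800×149.469/1 000 + 8 800×254.072/1 000
= 3166.68 + 3417.61 + 3668.15 + 2595.03 + 2511.09 + 2235.84 = 17594.39.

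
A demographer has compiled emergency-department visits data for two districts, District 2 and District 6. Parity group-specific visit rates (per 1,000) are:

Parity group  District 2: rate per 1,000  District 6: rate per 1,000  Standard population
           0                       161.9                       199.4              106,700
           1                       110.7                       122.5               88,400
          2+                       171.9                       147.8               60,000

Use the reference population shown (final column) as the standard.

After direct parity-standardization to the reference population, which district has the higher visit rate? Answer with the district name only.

District 6

Standard total = 255,100; weights = 0.4183, 0.3465, 0.2352.
District 2: 0.4183×161.9 + 0.3465×110.7 + 0.2352×171.9 = 146.5096 per 1,000.
District 6: 0.4183×199.4 + 0.3465×122.5 + 0.2352×147.8 = 160.6154 per 1,000.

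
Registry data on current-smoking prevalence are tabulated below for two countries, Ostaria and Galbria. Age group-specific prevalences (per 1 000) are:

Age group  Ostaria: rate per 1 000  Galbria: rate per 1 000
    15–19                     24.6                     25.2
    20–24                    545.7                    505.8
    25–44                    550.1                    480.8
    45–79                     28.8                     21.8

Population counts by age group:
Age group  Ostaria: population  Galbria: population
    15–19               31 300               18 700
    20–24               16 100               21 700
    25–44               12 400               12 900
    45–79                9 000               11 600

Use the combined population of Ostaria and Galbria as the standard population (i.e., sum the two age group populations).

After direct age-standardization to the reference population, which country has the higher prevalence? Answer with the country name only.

Combined standard total = 133 700; weights = 0.3740, 0.2827, 0.1892, 0.1541.
Ostaria: 0.3740×24.6 + 0.2827×545.7 + 0.1892×550.1 + 0.1541×28.8 = 272.0140 per 1 000.
Galbria: 0.3740×25.2 + 0.2827×505.8 + 0.1892×480.8 + 0.1541×21.8 = 246.7656 per 1 000.
The crude rates (241.81 vs 275.84) would put Galbria higher, but that reflects its age composition; once standardized to a common age structure, Ostaria has the higher underlying rate.

Ostaria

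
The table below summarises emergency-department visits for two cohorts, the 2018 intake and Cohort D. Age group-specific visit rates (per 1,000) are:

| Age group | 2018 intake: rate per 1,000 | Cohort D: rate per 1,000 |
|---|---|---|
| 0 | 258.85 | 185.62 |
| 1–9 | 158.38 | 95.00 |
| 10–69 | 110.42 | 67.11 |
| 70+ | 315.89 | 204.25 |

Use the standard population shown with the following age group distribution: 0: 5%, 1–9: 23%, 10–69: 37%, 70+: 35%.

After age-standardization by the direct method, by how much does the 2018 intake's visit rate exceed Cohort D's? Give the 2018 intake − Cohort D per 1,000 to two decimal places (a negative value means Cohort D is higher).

73.34

Standard weights: 0.05, 0.23, 0.37, 0.35.
The 2018 intake: 0.0500×258.85 + 0.2300×158.38 + 0.3700×110.42 + 0.3500×315.89 = 200.7868 per 1,000.
Cohort D: 0.0500×185.62 + 0.2300×95.00 + 0.3700×67.11 + 0.3500×204.25 = 127.4492 per 1,000.
Difference = 200.7868 − 127.4492 = 73.3376.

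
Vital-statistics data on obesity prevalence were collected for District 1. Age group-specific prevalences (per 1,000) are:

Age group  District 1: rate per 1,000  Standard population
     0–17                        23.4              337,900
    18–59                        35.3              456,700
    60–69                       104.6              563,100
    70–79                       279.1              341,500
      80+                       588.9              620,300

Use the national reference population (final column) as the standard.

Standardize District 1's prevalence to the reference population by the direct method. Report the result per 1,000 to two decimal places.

Standard total = 2,319,500; weights = 0.1457, 0.1969, 0.2428, 0.1472, 0.2674.
Standardized rate: 0.1457×23.4 + 0.1969×35.3 + 0.2428×104.6 + 0.1472×279.1 + 0.2674×588.9 = 234.3332 per 1,000.

234.33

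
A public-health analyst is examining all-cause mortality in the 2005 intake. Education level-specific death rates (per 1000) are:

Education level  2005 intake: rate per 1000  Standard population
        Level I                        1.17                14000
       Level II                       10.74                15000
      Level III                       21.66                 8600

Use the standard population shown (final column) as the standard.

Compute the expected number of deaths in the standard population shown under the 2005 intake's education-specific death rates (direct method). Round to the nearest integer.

Expected deaths = Σ (standard pop × education-specific rate ÷ 1000)
= 14000×1.17/1000 + 15000×10.74/1000 + 8600×21.66/1000
= 16.38 + 161.10 + 186.28 = 363.76.

364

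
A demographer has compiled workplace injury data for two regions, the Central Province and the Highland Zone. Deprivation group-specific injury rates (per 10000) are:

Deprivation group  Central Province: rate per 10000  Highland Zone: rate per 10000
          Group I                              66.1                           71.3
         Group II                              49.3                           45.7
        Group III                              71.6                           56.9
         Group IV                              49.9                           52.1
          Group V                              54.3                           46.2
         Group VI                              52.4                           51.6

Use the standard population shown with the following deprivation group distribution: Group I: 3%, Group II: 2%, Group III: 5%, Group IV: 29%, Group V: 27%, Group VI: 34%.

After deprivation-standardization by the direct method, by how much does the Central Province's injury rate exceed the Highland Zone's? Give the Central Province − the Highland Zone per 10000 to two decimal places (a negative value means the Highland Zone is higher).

Standard weights: 0.03, 0.02, 0.05, 0.29, 0.27, 0.34.
The Central Province: 0.0300×66.1 + 0.0200×49.3 + 0.0500×71.6 + 0.2900×49.9 + 0.2700×54.3 + 0.3400×52.4 = 53.4970 per 10000.
The Highland Zone: 0.0300×71.3 + 0.0200×45.7 + 0.0500×56.9 + 0.2900×52.1 + 0.2700×46.2 + 0.3400×51.6 = 51.0250 per 10000.
Difference = 53.4970 − 51.0250 = 2.4720.

2.47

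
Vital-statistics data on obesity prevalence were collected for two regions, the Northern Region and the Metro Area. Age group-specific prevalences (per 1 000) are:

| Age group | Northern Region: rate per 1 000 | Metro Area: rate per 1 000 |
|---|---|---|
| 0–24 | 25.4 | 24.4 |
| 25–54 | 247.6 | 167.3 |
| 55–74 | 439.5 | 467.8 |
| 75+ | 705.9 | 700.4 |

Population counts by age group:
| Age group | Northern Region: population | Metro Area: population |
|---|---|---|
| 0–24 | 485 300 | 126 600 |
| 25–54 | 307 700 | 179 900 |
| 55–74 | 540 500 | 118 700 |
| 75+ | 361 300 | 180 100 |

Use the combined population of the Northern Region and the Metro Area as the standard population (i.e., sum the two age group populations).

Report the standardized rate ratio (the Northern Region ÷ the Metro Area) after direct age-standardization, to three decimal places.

1.031

Combined standard total = 2 300 100; weights = 0.2660, 0.2120, 0.2866, 0.2354.
The Northern Region: 0.2660×25.4 + 0.2120×247.6 + 0.2866×439.5 + 0.2354×705.9 = 351.3607 per 1 000.
The Metro Area: 0.2660×24.4 + 0.2120×167.3 + 0.2866×467.8 + 0.2354×700.4 = 340.8879 per 1 000.
Ratio = 351.3607 ÷ 340.8879 = 1.03072.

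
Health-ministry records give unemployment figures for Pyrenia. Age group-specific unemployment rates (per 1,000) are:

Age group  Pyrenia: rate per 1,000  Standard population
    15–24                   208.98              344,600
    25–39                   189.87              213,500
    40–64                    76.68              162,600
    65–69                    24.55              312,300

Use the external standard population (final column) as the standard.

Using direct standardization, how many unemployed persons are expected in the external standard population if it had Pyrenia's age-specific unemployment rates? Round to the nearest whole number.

132687

Expected unemployed persons = Σ (standard pop × age-specific rate ÷ 1,000)
= 344,600×208.98/1,000 + 213,500×189.87/1,000 + 162,600×76.68/1,000 + 312,300×24.55/1,000
= 72014.51 + 40537.25 + 12468.17 + 7666.97 = 132686.89.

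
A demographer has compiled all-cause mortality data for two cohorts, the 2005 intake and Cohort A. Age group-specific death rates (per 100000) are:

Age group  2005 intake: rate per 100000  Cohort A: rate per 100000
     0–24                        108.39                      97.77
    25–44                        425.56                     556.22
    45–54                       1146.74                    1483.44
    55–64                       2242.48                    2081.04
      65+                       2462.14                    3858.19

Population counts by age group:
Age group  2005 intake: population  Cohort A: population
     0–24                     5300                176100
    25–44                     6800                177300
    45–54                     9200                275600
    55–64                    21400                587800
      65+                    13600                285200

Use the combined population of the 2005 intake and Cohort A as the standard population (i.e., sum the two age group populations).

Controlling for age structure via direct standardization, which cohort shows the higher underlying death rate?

Cohort A

Combined standard total = 1558300; weights = 0.1164, 0.1181, 0.1828, 0.3909, 0.1917.
The 2005 intake: 0.1164×108.39 + 0.1181×425.56 + 0.1828×1146.74 + 0.3909×2242.48 + 0.1917×2462.14 = 1621.2574 per 100000.
Cohort A: 0.1164×97.77 + 0.1181×556.22 + 0.1828×1483.44 + 0.3909×2081.04 + 0.1917×3858.19 = 1901.5697 per 100000.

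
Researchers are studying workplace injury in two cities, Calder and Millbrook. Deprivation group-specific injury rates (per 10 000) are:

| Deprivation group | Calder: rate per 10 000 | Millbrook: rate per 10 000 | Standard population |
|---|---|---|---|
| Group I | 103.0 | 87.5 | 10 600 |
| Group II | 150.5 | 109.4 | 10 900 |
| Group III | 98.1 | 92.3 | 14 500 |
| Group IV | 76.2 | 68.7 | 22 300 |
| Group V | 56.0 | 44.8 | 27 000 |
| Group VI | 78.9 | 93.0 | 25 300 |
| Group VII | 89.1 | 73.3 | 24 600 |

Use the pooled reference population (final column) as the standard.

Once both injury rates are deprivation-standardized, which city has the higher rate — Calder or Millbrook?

Calder

Standard total = 135 200; weights = 0.0784, 0.0806, 0.1072, 0.1649, 0.1997, 0.1871, 0.1820.
Calder: 0.0784×103.0 + 0.0806×150.5 + 0.1072×98.1 + 0.1649×76.2 + 0.1997×56.0 + 0.1871×78.9 + 0.1820×89.1 = 85.4585 per 10 000.
Millbrook: 0.0784×87.5 + 0.0806×109.4 + 0.1072×92.3 + 0.1649×68.7 + 0.1997×44.8 + 0.1871×93.0 + 0.1820×73.3 = 76.5976 per 10 000.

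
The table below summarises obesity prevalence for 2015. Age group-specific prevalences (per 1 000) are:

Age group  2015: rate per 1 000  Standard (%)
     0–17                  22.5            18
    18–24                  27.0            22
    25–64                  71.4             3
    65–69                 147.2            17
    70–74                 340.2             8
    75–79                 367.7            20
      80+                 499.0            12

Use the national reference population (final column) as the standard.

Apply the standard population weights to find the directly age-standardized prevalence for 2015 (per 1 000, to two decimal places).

197.79

Standard weights: 0.18, 0.22, 0.03, 0.17, 0.08, 0.20, 0.12.
Standardized rate: 0.1800×22.5 + 0.2200×27.0 + 0.0300×71.4 + 0.1700×147.2 + 0.0800×340.2 + 0.2000×367.7 + 0.1200×499.0 = 197.7920 per 1 000.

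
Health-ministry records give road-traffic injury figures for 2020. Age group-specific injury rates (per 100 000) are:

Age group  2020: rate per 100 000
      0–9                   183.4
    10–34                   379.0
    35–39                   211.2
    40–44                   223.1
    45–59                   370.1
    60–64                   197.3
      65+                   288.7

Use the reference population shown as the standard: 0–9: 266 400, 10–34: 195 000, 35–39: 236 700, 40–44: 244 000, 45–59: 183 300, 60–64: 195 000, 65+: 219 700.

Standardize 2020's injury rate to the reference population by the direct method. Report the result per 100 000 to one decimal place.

257.7

Standard total = 1 540 100; weights = 0.1730, 0.1266, 0.1537, 0.1584, 0.1190, 0.1266, 0.1427.
Standardized rate: 0.1730×183.4 + 0.1266×379.0 + 0.1537×211.2 + 0.1584×223.1 + 0.1190×370.1 + 0.1266×197.3 + 0.1427×288.7 = 257.7303 per 100 000.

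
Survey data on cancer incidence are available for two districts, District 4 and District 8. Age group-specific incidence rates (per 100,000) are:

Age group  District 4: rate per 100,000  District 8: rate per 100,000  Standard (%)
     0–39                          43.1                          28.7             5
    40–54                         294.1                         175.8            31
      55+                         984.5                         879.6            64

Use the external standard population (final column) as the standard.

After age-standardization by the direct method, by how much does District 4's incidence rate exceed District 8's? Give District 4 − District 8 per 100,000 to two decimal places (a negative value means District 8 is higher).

Standard weights: 0.05, 0.31, 0.64.
District 4: 0.0500×43.1 + 0.3100×294.1 + 0.6400×984.5 = 723.4060 per 100,000.
District 8: 0.0500×28.7 + 0.3100×175.8 + 0.6400×879.6 = 618.8770 per 100,000.
Difference = 723.4060 − 618.8770 = 104.5290.

104.53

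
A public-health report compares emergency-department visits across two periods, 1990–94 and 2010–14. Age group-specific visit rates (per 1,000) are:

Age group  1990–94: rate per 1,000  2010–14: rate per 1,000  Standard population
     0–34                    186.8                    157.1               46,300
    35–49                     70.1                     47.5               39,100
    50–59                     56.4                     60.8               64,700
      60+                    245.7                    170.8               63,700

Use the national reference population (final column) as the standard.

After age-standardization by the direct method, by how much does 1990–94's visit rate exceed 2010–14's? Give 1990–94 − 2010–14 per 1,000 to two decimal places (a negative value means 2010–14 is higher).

31.55

Standard total = 213,800; weights = 0.2166, 0.1829, 0.3026, 0.2979.
1990–94: 0.2166×186.8 + 0.1829×70.1 + 0.3026×56.4 + 0.2979×245.7 = 143.5450 per 1,000.
2010–14: 0.2166×157.1 + 0.1829×47.5 + 0.3026×60.8 + 0.2979×170.8 = 111.9958 per 1,000.
Difference = 143.5450 − 111.9958 = 31.5492.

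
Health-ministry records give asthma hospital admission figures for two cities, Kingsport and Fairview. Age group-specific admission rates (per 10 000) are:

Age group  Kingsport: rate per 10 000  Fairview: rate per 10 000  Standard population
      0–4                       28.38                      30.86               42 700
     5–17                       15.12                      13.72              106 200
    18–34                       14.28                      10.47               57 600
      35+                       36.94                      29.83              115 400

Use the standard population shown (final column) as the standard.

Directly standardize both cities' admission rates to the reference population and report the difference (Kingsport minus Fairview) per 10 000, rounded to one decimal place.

3.4

Standard total = 321 900; weights = 0.1326, 0.3299, 0.1789, 0.3585.
Kingsport: 0.1326×28.38 + 0.3299×15.12 + 0.1789×14.28 + 0.3585×36.94 = 24.5510 per 10 000.
Fairview: 0.1326×30.86 + 0.3299×13.72 + 0.1789×10.47 + 0.3585×29.83 = 21.1874 per 10 000.
Difference = 24.5510 − 21.1874 = 3.3636.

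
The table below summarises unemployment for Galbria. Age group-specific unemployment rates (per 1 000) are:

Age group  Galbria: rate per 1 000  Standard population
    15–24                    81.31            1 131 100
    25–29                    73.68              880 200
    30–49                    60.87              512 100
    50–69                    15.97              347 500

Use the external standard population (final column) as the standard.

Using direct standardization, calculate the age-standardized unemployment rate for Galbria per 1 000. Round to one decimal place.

Standard total = 2 870 900; weights = 0.3940, 0.3066, 0.1784, 0.1210.
Standardized rate: 0.3940×81.31 + 0.3066×73.68 + 0.1784×60.87 + 0.1210×15.97 = 67.4158 per 1 000.

67.4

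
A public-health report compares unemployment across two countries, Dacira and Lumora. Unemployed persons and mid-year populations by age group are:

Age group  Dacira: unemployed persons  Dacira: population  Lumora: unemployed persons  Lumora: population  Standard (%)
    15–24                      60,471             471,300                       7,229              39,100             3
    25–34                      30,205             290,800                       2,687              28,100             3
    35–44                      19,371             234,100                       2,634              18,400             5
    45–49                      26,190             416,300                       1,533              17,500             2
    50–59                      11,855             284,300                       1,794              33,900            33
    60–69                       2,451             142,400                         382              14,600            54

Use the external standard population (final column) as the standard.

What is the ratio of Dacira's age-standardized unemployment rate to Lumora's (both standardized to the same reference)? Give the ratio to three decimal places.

0.724

Age-specific rates per 1,000 for Dacira: 128.307, 103.869, 82.747, 62.911, 41.699, 17.212.
For Lumora: 184.885, 95.623, 143.152, 87.600, 52.920, 26.164.
Standard weights: 0.03, 0.03, 0.05, 0.02, 0.33, 0.54.
Dacira: 0.0300×128.307 + 0.0300×103.869 + 0.0500×82.747 + 0.0200×62.911 + 0.3300×41.699 + 0.5400×17.212 = 35.4160 per 1,000.
Lumora: 0.0300×184.885 + 0.0300×95.623 + 0.0500×143.152 + 0.0200×87.600 + 0.3300×52.920 + 0.5400×26.164 = 48.9173 per 1,000.
Ratio = 35.4160 ÷ 48.9173 = 0.72400.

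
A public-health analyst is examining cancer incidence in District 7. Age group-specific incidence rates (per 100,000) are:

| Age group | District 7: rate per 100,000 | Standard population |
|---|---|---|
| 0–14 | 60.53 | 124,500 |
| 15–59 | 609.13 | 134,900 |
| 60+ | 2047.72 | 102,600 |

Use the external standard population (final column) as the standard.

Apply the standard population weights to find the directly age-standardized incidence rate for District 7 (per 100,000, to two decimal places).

Standard total = 362,000; weights = 0.3439, 0.3727, 0.2834.
Standardized rate: 0.3439×60.53 + 0.3727×609.13 + 0.2834×2047.72 = 828.1870 per 100,000.

828.19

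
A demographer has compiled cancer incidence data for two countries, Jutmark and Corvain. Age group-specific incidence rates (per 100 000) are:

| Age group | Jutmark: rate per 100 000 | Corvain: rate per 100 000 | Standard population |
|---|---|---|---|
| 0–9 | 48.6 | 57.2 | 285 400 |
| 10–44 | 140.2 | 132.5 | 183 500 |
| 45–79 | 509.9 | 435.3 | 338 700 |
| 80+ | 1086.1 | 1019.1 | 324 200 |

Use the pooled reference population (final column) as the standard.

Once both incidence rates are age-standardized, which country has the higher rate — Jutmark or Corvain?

Standard total = 1 131 800; weights = 0.2522, 0.1621, 0.2993, 0.2864.
Jutmark: 0.2522×48.6 + 0.1621×140.2 + 0.2993×509.9 + 0.2864×1086.1 = 498.6869 per 100 000.
Corvain: 0.2522×57.2 + 0.1621×132.5 + 0.2993×435.3 + 0.2864×1019.1 = 458.0906 per 100 000.

Jutmark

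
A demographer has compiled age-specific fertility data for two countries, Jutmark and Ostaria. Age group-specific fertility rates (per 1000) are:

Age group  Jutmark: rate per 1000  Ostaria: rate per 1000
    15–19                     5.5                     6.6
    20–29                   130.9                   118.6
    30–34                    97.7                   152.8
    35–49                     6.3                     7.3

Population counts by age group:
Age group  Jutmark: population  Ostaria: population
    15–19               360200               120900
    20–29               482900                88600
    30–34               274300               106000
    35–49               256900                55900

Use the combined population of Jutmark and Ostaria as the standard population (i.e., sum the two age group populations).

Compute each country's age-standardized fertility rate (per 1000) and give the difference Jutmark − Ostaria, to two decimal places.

-8.46

Combined standard total = 1745700; weights = 0.2756, 0.3274, 0.2178, 0.1792.
Jutmark: 0.2756×5.5 + 0.3274×130.9 + 0.2178×97.7 + 0.1792×6.3 = 66.7820 per 1000.
Ostaria: 0.2756×6.6 + 0.3274×118.6 + 0.2178×152.8 + 0.1792×7.3 = 75.2411 per 1000.
Difference = 66.7820 − 75.2411 = -8.4591.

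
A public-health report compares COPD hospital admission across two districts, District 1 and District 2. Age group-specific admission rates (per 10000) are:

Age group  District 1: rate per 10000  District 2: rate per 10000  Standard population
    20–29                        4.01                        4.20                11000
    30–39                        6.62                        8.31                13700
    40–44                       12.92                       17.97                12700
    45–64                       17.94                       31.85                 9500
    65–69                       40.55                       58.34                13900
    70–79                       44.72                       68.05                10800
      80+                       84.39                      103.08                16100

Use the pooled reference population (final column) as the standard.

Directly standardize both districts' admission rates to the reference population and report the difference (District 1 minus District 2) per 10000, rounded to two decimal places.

Standard total = 87700; weights = 0.1254, 0.1562, 0.1448, 0.1083, 0.1585, 0.1231, 0.1836.
District 1: 0.1254×4.01 + 0.1562×6.62 + 0.1448×12.92 + 0.1083×17.94 + 0.1585×40.55 + 0.1231×44.72 + 0.1836×84.39 = 32.7779 per 10000.
District 2: 0.1254×4.20 + 0.1562×8.31 + 0.1448×17.97 + 0.1083×31.85 + 0.1585×58.34 + 0.1231×68.05 + 0.1836×103.08 = 44.4275 per 10000.
Difference = 32.7779 − 44.4275 = -11.6497.

-11.65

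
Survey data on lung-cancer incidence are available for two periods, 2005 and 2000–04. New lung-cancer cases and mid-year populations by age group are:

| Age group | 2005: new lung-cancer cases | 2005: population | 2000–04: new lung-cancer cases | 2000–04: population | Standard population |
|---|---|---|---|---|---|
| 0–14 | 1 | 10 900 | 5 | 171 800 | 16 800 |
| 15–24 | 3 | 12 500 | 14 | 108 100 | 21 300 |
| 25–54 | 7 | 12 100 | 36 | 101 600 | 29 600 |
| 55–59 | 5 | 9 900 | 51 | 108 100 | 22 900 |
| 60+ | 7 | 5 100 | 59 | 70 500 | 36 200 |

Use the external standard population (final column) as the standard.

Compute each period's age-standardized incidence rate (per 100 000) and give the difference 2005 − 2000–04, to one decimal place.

Age-specific rates per 100 000 for 2005: 9.17, 24.00, 57.85, 50.51, 137.25.
For 2000–04: 2.91, 12.95, 35.43, 47.18, 83.69.
Standard total = 126 800; weights = 0.1325, 0.1680, 0.2334, 0.1806, 0.2855.
2005: 0.1325×9.17 + 0.1680×24.00 + 0.2334×57.85 + 0.1806×50.51 + 0.2855×137.25 = 67.0577 per 100 000.
2000–04: 0.1325×2.91 + 0.1680×12.95 + 0.2334×35.43 + 0.1806×47.18 + 0.2855×83.69 = 43.2450 per 100 000.
Difference = 67.0577 − 43.2450 = 23.8128.

23.8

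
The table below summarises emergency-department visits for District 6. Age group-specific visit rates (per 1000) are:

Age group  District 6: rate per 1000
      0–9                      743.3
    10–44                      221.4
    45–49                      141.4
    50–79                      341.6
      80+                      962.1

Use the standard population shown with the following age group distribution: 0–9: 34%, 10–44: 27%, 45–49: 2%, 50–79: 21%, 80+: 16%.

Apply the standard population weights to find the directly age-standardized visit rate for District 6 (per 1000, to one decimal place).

541.0

Standard weights: 0.34, 0.27, 0.02, 0.21, 0.16.
Standardized rate: 0.3400×743.3 + 0.2700×221.4 + 0.0200×141.4 + 0.2100×341.6 + 0.1600×962.1 = 541.0000 per 1000.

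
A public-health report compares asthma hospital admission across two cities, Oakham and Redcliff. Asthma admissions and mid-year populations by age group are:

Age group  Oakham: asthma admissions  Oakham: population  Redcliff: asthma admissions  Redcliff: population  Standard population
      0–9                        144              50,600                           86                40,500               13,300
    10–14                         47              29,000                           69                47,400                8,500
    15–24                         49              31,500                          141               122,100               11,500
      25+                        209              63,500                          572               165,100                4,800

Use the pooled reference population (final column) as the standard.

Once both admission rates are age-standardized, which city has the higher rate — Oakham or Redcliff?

Age-specific rates per 10,000 for Oakham: 28.46, 16.21, 15.56, 32.91.
For Redcliff: 21.23, 14.56, 11.55, 34.65.
Standard total = 38,100; weights = 0.3491, 0.2231, 0.3018, 0.1260.
Oakham: 0.3491×28.46 + 0.2231×16.21 + 0.3018×15.56 + 0.1260×32.91 = 22.3919 per 10,000.
Redcliff: 0.3491×21.23 + 0.2231×14.56 + 0.3018×11.55 + 0.1260×34.65 = 18.5106 per 10,000.

Oakham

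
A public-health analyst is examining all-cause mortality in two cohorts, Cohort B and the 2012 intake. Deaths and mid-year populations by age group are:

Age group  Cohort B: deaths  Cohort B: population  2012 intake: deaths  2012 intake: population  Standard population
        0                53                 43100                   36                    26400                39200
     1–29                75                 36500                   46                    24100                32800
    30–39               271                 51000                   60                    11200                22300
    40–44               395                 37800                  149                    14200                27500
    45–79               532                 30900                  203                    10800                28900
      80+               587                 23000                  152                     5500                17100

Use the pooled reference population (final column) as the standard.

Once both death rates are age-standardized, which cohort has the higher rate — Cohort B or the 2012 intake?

Age-specific rates per 100000 for Cohort B: 122.97, 205.48, 531.37, 1044.97, 1721.68, 2552.17.
For the 2012 intake: 136.36, 190.87, 535.71, 1049.30, 1879.63, 2763.64.
Standard total = 167800; weights = 0.2336, 0.1955, 0.1329, 0.1639, 0.1722, 0.1019.
Cohort B: 0.2336×122.97 + 0.1955×205.48 + 0.1329×531.37 + 0.1639×1044.97 + 0.1722×1721.68 + 0.1019×2552.17 = 867.3739 per 100000.
The 2012 intake: 0.2336×136.36 + 0.1955×190.87 + 0.1329×535.71 + 0.1639×1049.30 + 0.1722×1879.63 + 0.1019×2763.64 = 917.6852 per 100000.
The crude rates (860.55 vs 700.65) would put Cohort B higher, but that reflects its age composition; once standardized to a common age structure, the 2012 intake has the higher underlying rate.

2012 intake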